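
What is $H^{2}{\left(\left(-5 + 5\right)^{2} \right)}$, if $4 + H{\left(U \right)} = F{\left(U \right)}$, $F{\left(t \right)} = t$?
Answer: $16$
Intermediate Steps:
$H{\left(U \right)} = -4 + U$
$H^{2}{\left(\left(-5 + 5\right)^{2} \right)} = \left(-4 + \left(-5 + 5\right)^{2}\right)^{2} = \left(-4 + 0^{2}\right)^{2} = \left(-4 + 0\right)^{2} = \left(-4\right)^{2} = 16$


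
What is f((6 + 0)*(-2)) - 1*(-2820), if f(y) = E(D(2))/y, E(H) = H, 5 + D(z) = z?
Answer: 11281/4 ≈ 2820.3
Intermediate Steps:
D(z) = -5 + z
f(y) = -3/y (f(y) = (-5 + 2)/y = -3/y)
f((6 + 0)*(-2)) - 1*(-2820) = -3*(-1/(2*(6 + 0))) - 1*(-2820) = -3/(6*(-2)) + 2820 = -3/(-12) + 2820 = -3*(-1/12) + 2820 = ¼ + 2820 = 11281/4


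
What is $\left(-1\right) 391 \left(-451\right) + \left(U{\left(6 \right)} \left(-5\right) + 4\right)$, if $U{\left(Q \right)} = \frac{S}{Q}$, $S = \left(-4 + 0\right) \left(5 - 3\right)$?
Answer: $\frac{529055}{3} \approx 1.7635 \cdot 10^{5}$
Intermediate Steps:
$S = -8$ ($S = \left(-4\right) 2 = -8$)
$U{\left(Q \right)} = - \frac{8}{Q}$
$\left(-1\right) 391 \left(-451\right) + \left(U{\left(6 \right)} \left(-5\right) + 4\right) = \left(-1\right) 391 \left(-451\right) + \left(- \frac{8}{6} \left(-5\right) + 4\right) = \left(-391\right) \left(-451\right) + \left(\left(-8\right) \frac{1}{6} \left(-5\right) + 4\right) = 176341 + \left(\left(- \frac{4}{3}\right) \left(-5\right) + 4\right) = 176341 + \left(\frac{20}{3} + 4\right) = 176341 + \frac{32}{3} = \frac{529055}{3}$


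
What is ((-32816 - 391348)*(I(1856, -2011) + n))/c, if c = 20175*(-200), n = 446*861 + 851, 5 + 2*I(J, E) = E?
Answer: 13567910603/336250 ≈ 40351.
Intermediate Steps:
I(J, E) = -5/2 + E/2
n = 384857 (n = 384006 + 851 = 384857)
c = -4035000
((-32816 - 391348)*(I(1856, -2011) + n))/c = ((-32816 - 391348)*((-5/2 + (½)*(-2011)) + 384857))/(-4035000) = -424164*((-5/2 - 2011/2) + 384857)*(-1/4035000) = -424164*(-1008 + 384857)*(-1/4035000) = -424164*383849*(-1/4035000) = -162814927236*(-1/4035000) = 13567910603/336250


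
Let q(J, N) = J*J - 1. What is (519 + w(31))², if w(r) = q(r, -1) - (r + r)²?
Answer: 5593225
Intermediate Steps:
q(J, N) = -1 + J² (q(J, N) = J² - 1 = -1 + J²)
w(r) = -1 - 3*r² (w(r) = (-1 + r²) - (r + r)² = (-1 + r²) - (2*r)² = (-1 + r²) - 4*r² = -1 - 3*r²)
(519 + w(31))² = (519 + (-1 - 3*31²))² = (519 + (-1 - 3*961))² = (519 + (-1 - 2883))² = (519 - 2884)² = (-2365)² = 5593225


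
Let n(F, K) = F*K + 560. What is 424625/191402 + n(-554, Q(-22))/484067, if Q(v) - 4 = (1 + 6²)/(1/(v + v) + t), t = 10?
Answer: 89923337042933/40673961059026 ≈ 2.2108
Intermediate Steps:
Q(v) = 4 + 37/(10 + 1/(2*v)) (Q(v) = 4 + (1 + 6²)/(1/(v + v) + 10) = 4 + (1 + 36)/(1/(2*v) + 10) = 4 + 37/(1/(2*v) + 10) = 4 + 37/(10 + 1/(2*v)))
n(F, K) = 560 + F*K
424625/191402 + n(-554, Q(-22))/484067 = 424625/191402 + (560 - 1108*(2 + 77*(-22))/(1 + 20*(-22)))/484067 = 424625*(1/191402) + (560 - 1108*(2 - 1694)/(1 - 440))*(1/484067) = 424625/191402 + (560 - 1108*(-1692)/(-439))*(1/484067) = 424625/191402 + (560 - 1108*(-1)*(-1692)/439)*(1/484067) = 424625/191402 + (560 - 554*3384/439)*(1/484067) = 424625/191402 + (560 - 1874736/439)*(1/484067) = 424625/191402 - 1628896/439*1/484067 = 424625/191402 - 1628896/212505413 = 89923337042933/40673961059026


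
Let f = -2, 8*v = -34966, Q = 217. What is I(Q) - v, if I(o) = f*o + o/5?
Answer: 79603/20 ≈ 3980.1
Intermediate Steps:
v = -17483/4 (v = (⅛)*(-34966) = -17483/4 ≈ -4370.8)
I(o) = -9*o/5 (I(o) = -2*o + o/5 = -9*o/5)
I(Q) - v = -9/5*217 - 1*(-17483/4) = -1953/5 + 17483/4 = 79603/20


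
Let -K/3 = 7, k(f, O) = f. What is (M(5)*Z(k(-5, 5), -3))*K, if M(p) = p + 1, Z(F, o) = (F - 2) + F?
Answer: 1512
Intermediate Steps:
Z(F, o) = -2 + 2*F (Z(F, o) = (-2 + F) + F = -2 + 2*F)
M(p) = 1 + p
K = -21 (K = -3*7 = -21)
(M(5)*Z(k(-5, 5), -3))*K = ((1 + 5)*(-2 + 2*(-5)))*(-21) = (6*(-2 - 10))*(-21) = (6*(-12))*(-21) = -72*(-21) = 1512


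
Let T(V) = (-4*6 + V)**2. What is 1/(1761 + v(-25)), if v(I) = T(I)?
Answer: 1/4162 ≈ 0.00024027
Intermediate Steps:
T(V) = (-24 + V)**2
v(I) = (-24 + I)**2
1/(1761 + v(-25)) = 1/(1761 + (-24 - 25)**2) = 1/(1761 + (-49)**2) = 1/(1761 + 2401) = 1/4162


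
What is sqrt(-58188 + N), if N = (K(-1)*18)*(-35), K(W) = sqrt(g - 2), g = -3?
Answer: sqrt(-58188 - 630*I*sqrt(5)) ≈ 2.92 - 241.24*I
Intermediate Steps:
K(W) = I*sqrt(5) (K(W) = sqrt(-3 - 2) = sqrt(-5) = I*sqrt(5))
N = -630*I*sqrt(5) (N = ((I*sqrt(5))*18)*(-35) = (18*I*sqrt(5))*(-35) = -630*I*sqrt(5) ≈ -1408.7*I)
sqrt(-58188 + N) = sqrt(-58188 - 630*I*sqrt(5))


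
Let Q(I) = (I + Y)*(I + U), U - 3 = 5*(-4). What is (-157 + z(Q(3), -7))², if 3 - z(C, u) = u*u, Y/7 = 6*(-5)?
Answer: 41209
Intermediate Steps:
Y = -210 (Y = 7*(6*(-5)) = 7*(-30) = -210)
U = -17 (U = 3 + 5*(-4) = 3 - 20 = -17)
Q(I) = (-210 + I)*(-17 + I) (Q(I) = (I - 210)*(I - 17) = (-210 + I)*(-17 + I))
z(C, u) = 3 - u² (z(C, u) = 3 - u*u = 3 - u²)
(-157 + z(Q(3), -7))² = (-157 + (3 - 1*(-7)²))² = (-157 + (3 - 1*49))² = (-157 + (3 - 49))² = (-157 - 46)² = (-203)² = 41209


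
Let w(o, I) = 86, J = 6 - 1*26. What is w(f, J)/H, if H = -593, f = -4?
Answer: -86/593 ≈ -0.14503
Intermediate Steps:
J = -20 (J = 6 - 26 = -20)
w(f, J)/H = 86/(-593) = 86*(-1/593) = -86/593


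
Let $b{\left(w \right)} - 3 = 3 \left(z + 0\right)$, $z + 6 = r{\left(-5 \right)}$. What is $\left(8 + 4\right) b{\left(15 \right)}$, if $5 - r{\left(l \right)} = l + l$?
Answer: $360$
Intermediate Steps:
$r{\left(l \right)} = 5 - 2 l$ ($r{\left(l \right)} = 5 - \left(l + l\right) = 5 - 2 l$)
$z = 9$ ($z = -6 + \left(5 - -10\right) = -6 + \left(5 + 10\right) = -6 + 15 = 9$)
$b{\left(w \right)} = 30$ ($b{\left(w \right)} = 3 + 3 \left(9 + 0\right) = 3 + 3 \cdot 9 = 3 + 27 = 30$)
$\left(8 + 4\right) b{\left(15 \right)} = \left(8 + 4\right) 30 = 12 \cdot 30 = 360$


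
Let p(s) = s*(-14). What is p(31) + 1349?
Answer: 915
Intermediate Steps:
p(s) = -14*s
p(31) + 1349 = -14*31 + 1349 = -434 + 1349 = 915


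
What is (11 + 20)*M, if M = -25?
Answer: -775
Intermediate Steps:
(11 + 20)*M = (11 + 20)*(-25) = 31*(-25) = -775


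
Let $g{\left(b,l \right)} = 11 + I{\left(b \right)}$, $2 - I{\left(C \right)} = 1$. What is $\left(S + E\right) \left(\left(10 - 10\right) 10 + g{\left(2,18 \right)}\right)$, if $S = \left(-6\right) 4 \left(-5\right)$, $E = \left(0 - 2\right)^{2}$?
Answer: $1488$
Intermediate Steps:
$I{\left(C \right)} = 1$ ($I{\left(C \right)} = 2 - 1 = 1$)
$E = 4$ ($E = \left(-2\right)^{2} = 4$)
$S = 120$ ($S = \left(-24\right) \left(-5\right) = 120$)
$g{\left(b,l \right)} = 12$ ($g{\left(b,l \right)} = 11 + 1 = 12$)
$\left(S + E\right) \left(\left(10 - 10\right) 10 + g{\left(2,18 \right)}\right) = \left(120 + 4\right) \left(\left(10 - 10\right) 10 + 12\right) = 124 \left(0 \cdot 10 + 12\right) = 124 \left(0 + 12\right) = 124 \cdot 12 = 1488$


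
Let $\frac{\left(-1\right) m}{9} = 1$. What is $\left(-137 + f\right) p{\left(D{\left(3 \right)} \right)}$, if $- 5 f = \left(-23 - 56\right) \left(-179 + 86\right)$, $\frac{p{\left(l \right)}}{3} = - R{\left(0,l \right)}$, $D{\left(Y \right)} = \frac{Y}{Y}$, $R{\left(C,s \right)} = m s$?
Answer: $- \frac{216864}{5} \approx -43373.0$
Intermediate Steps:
$m = -9$ ($m = \left(-9\right) 1 = -9$)
$R{\left(C,s \right)} = - 9 s$
$D{\left(Y \right)} = 1$
$p{\left(l \right)} = 27 l$ ($p{\left(l \right)} = 3 \left(- \left(-9\right) l\right) = 3 \cdot 9 l = 27 l$)
$f = - \frac{7347}{5}$ ($f = - \frac{\left(-23 - 56\right) \left(-179 + 86\right)}{5} = - \frac{\left(-79\right) \left(-93\right)}{5} = \left(- \frac{1}{5}\right) 7347 = - \frac{7347}{5} \approx -1469.4$)
$\left(-137 + f\right) p{\left(D{\left(3 \right)} \right)} = \left(-137 - \frac{7347}{5}\right) 27 \cdot 1 = \left(- \frac{8032}{5}\right) 27 = - \frac{216864}{5}$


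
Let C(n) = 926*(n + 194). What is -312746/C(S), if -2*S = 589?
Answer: 312746/93063 ≈ 3.3606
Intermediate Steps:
S = -589/2 (S = -½*589 = -589/2 ≈ -294.50)
C(n) = 179644 + 926*n (C(n) = 926*(194 + n) = 179644 + 926*n)
-312746/C(S) = -312746/(179644 + 926*(-589/2)) = -312746/(179644 - 272707) = -312746/(-93063) = -312746*(-1/93063) = 312746/93063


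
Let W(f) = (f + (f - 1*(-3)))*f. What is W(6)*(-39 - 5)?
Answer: -3960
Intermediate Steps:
W(f) = f*(3 + 2*f) (W(f) = (f + (f + 3))*f = (f + (3 + f))*f = (3 + 2*f)*f = f*(3 + 2*f))
W(6)*(-39 - 5) = (6*(3 + 2*6))*(-39 - 5) = (6*(3 + 12))*(-44) = (6*15)*(-44) = 90*(-44) = -3960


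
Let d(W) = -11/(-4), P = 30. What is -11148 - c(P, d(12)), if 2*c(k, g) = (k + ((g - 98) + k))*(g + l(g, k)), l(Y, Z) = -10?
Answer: -360825/32 ≈ -11276.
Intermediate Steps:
d(W) = 11/4 (d(W) = -11*(-¼) = 11/4)
c(k, g) = (-10 + g)*(-98 + g + 2*k)/2 (c(k, g) = ((k + ((g - 98) + k))*(g - 10))/2 = ((k + ((-98 + g) + k))*(-10 + g))/2 = ((k + (-98 + g + k))*(-10 + g))/2 = ((-98 + g + 2*k)*(-10 + g))/2 = ((-10 + g)*(-98 + g + 2*k))/2 = (-10 + g)*(-98 + g + 2*k)/2)
-11148 - c(P, d(12)) = -11148 - (490 + (11/4)²/2 - 54*11/4 - 10*30 + (11/4)*30) = -11148 - (490 + (½)*(121/16) - 297/2 - 300 + 165/2) = -11148 - (490 + 121/32 - 297/2 - 300 + 165/2) = -11148 - 1*4089/32 = -11148 - 4089/32 = -360825/32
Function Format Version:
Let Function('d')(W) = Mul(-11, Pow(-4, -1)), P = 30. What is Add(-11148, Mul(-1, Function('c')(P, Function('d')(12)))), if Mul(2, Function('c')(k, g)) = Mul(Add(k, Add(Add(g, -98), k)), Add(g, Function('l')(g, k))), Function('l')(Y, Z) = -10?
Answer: Rational(-360825, 32) ≈ -11276.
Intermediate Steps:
Function('d')(W) = Rational(11, 4) (Function('d')(W) = Mul(-11, Rational(-1, 4)) = Rational(11, 4))
Function('c')(k, g) = Mul(Rational(1, 2), Add(-10, g), Add(-98, g, Mul(2, k))) (Function('c')(k, g) = Mul(Rational(1, 2), Mul(Add(k, Add(Add(g, -98), k)), Add(g, -10))) = Mul(Rational(1, 2), Mul(Add(k, Add(Add(-98, g), k)), Add(-10, g))) = Mul(Rational(1, 2), Mul(Add(k, Add(-98, g, k)), Add(-10, g))) = Mul(Rational(1, 2), Mul(Add(-98, g, Mul(2, k)), Add(-10, g))) = Mul(Rational(1, 2), Mul(Add(-10, g), Add(-98, g, Mul(2, k)))) = Mul(Rational(1, 2), Add(-10, g), Add(-98, g, Mul(2, k))))
Add(-11148, Mul(-1, Function('c')(P, Function('d')(12)))) = Add(-11148, Mul(-1, Add(490, Mul(Rational(1, 2), Pow(Rational(11, 4), 2)), Mul(-54, Rational(11, 4)), Mul(-10, 30), Mul(Rational(11, 4), 30)))) = Add(-11148, Mul(-1, Add(490, Mul(Rational(1, 2), Rational(121, 16)), Rational(-297, 2), -300, Rational(165, 2)))) = Add(-11148, Mul(-1, Add(490, Rational(121, 32), Rational(-297, 2), -300, Rational(165, 2)))) = Add(-11148, Mul(-1, Rational(4089, 32))) = Add(-11148, Rational(-4089, 32)) = Rational(-360825, 32)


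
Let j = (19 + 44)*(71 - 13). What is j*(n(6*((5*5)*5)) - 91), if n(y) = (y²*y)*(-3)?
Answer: -4624594082514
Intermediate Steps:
n(y) = -3*y³ (n(y) = y³*(-3) = -3*y³)
j = 3654 (j = 63*58 = 3654)
j*(n(6*((5*5)*5)) - 91) = 3654*(-3*(6*((5*5)*5))³ - 91) = 3654*(-3*(6*(25*5))³ - 91) = 3654*(-3*(6*125)³ - 91) = 3654*(-3*750³ - 91) = 3654*(-3*421875000 - 91) = 3654*(-1265625000 - 91) = 3654*(-1265625091) = -4624594082514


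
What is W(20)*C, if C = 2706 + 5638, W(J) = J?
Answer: 166880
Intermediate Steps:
C = 8344
W(20)*C = 20*8344 = 166880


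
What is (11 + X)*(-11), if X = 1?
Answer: -132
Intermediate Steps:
(11 + X)*(-11) = (11 + 1)*(-11) = 12*(-11) = -132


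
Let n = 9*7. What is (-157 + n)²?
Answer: 8836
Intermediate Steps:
n = 63
(-157 + n)² = (-157 + 63)² = (-94)² = 8836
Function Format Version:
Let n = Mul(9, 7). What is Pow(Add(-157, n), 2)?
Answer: 8836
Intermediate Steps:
n = 63
Pow(Add(-157, n), 2) = Pow(Add(-157, 63), 2) = Pow(-94, 2) = 8836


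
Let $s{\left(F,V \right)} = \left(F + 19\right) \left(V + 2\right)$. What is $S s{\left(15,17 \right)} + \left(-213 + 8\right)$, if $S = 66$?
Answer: $42431$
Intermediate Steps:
$s{\left(F,V \right)} = \left(2 + V\right) \left(19 + F\right)$ ($s{\left(F,V \right)} = \left(19 + F\right) \left(2 + V\right) = \left(2 + V\right) \left(19 + F\right)$)
$S s{\left(15,17 \right)} + \left(-213 + 8\right) = 66 \left(38 + 2 \cdot 15 + 19 \cdot 17 + 15 \cdot 17\right) + \left(-213 + 8\right) = 66 \left(38 + 30 + 323 + 255\right) - 205 = 66 \cdot 646 - 205 = 42636 - 205 = 42431$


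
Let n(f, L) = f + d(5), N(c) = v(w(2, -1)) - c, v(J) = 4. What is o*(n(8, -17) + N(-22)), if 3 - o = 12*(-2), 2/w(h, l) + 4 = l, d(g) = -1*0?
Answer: 918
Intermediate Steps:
d(g) = 0
w(h, l) = 2/(-4 + l)
o = 27 (o = 3 - 12*(-2) = 3 - 1*(-24) = 3 + 24 = 27)
N(c) = 4 - c
n(f, L) = f (n(f, L) = f + 0 = f)
o*(n(8, -17) + N(-22)) = 27*(8 + (4 - 1*(-22))) = 27*(8 + (4 + 22)) = 27*(8 + 26) = 27*34 = 918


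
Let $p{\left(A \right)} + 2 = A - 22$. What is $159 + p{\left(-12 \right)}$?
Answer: $123$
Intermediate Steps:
$p{\left(A \right)} = -24 + A$ ($p{\left(A \right)} = -2 + \left(A - 22\right) = -2 + \left(-22 + A\right) = -24 + A$)
$159 + p{\left(-12 \right)} = 159 - 36 = 123$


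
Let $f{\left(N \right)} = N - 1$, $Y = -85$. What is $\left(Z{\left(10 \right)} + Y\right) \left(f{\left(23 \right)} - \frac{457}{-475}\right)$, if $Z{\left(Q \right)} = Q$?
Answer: $- \frac{32721}{19} \approx -1722.2$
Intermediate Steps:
$f{\left(N \right)} = -1 + N$
$\left(Z{\left(10 \right)} + Y\right) \left(f{\left(23 \right)} - \frac{457}{-475}\right) = \left(10 - 85\right) \left(\left(-1 + 23\right) - \frac{457}{-475}\right) = - 75 \left(22 - - \frac{457}{475}\right) = - 75 \left(22 + \frac{457}{475}\right) = \left(-75\right) \frac{10907}{475} = - \frac{32721}{19}$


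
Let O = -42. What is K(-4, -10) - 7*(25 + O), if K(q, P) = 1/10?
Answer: 1191/10 ≈ 119.10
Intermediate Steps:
K(q, P) = ⅒
K(-4, -10) - 7*(25 + O) = ⅒ - 7*(25 - 42) = ⅒ - 7*(-17) = ⅒ + 119 = 1191/10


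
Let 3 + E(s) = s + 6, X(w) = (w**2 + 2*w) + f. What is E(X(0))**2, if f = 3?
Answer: 36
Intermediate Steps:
X(w) = 3 + w**2 + 2*w (X(w) = (w**2 + 2*w) + 3 = 3 + w**2 + 2*w)
E(s) = 3 + s (E(s) = -3 + (s + 6) = -3 + (6 + s) = 3 + s)
E(X(0))**2 = (3 + (3 + 0**2 + 2*0))**2 = (3 + (3 + 0 + 0))**2 = (3 + 3)**2 = 6**2 = 36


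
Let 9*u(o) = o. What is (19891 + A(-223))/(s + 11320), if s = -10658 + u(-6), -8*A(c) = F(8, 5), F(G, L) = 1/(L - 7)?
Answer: 954771/31744 ≈ 30.077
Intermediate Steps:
u(o) = o/9
F(G, L) = 1/(-7 + L)
A(c) = 1/16 (A(c) = -1/(8*(-7 + 5)) = -⅛/(-2) = -⅛*(-½) = 1/16)
s = -31976/3 (s = -10658 + (⅑)*(-6) = -10658 - ⅔ = -31976/3 ≈ -10659.)
(19891 + A(-223))/(s + 11320) = (19891 + 1/16)/(-31976/3 + 11320) = 318257/(16*(1984/3)) = (318257/16)*(3/1984) = 954771/31744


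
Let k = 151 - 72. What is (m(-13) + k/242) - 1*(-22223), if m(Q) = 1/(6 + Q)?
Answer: 37646073/1694 ≈ 22223.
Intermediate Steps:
k = 79
(m(-13) + k/242) - 1*(-22223) = (1/(6 - 13) + 79/242) - 1*(-22223) = (1/(-7) + 79*(1/242)) + 22223 = (-1/7 + 79/242) + 22223 = 311/1694 + 22223 = 37646073/1694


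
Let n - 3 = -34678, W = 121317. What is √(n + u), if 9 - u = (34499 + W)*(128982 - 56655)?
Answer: I*√11269738498 ≈ 1.0616e+5*I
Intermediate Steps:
n = -34675 (n = 3 - 34678 = -34675)
u = -11269703823 (u = 9 - (34499 + 121317)*(128982 - 56655) = 9 - 155816*72327 = 9 - 1*11269703832 = 9 - 11269703832 = -11269703823)
√(n + u) = √(-34675 - 11269703823) = √(-11269738498) = I*√11269738498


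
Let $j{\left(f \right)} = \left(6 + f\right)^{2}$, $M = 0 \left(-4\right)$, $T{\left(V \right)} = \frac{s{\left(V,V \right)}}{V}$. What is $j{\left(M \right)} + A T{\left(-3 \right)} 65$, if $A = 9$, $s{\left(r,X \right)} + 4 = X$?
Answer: $1401$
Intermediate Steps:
$s{\left(r,X \right)} = -4 + X$
$T{\left(V \right)} = \frac{-4 + V}{V}$
$M = 0$
$j{\left(M \right)} + A T{\left(-3 \right)} 65 = \left(6 + 0\right)^{2} + 9 \frac{-4 - 3}{-3} \cdot 65 = 6^{2} + 9 \left(\left(- \frac{1}{3}\right) \left(-7\right)\right) 65 = 36 + 9 \cdot \frac{7}{3} \cdot 65 = 36 + 21 \cdot 65 = 36 + 1365 = 1401$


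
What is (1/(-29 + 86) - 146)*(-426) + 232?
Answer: 1185990/19 ≈ 62421.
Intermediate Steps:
(1/(-29 + 86) - 146)*(-426) + 232 = (1/57 - 146)*(-426) + 232 = -8321/57*(-426) + 232 = 1181582/19 + 232 = 1185990/19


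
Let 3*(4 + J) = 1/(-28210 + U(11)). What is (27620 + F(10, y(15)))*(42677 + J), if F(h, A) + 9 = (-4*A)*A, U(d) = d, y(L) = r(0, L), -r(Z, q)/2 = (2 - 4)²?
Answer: 98751762821900/84597 ≈ 1.1673e+9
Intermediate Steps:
r(Z, q) = -8 (r(Z, q) = -2*(2 - 4)² = -2*(-2)² = -2*4 = -8)
y(L) = -8
F(h, A) = -9 - 4*A² (F(h, A) = -9 + (-4*A)*A = -9 - 4*A²)
J = -338389/84597 (J = -4 + 1/(3*(-28210 + 11)) = -4 + (⅓)/(-28199) = -4 + (⅓)*(-1/28199) = -4 - 1/84597 = -338389/84597 ≈ -4.0000)
(27620 + F(10, y(15)))*(42677 + J) = (27620 + (-9 - 4*(-8)²))*(42677 - 338389/84597) = (27620 + (-9 - 4*64))*(3610007780/84597) = (27620 + (-9 - 256))*(3610007780/84597) = (27620 - 265)*(3610007780/84597) = 27355*(3610007780/84597) = 98751762821900/84597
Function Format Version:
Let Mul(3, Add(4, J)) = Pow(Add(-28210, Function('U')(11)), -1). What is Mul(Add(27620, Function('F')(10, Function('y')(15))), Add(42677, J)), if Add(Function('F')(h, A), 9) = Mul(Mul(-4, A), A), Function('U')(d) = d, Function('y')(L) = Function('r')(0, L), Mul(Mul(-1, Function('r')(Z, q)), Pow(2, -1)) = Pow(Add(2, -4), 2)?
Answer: Rational(98751762821900, 84597) ≈ 1.1673e+9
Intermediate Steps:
Function('r')(Z, q) = -8 (Function('r')(Z, q) = Mul(-2, Pow(Add(2, -4), 2)) = Mul(-2, Pow(-2, 2)) = Mul(-2, 4) = -8)
Function('y')(L) = -8
Function('F')(h, A) = Add(-9, Mul(-4, Pow(A, 2))) (Function('F')(h, A) = Add(-9, Mul(Mul(-4, A), A)) = Add(-9, Mul(-4, Pow(A, 2))))
J = Rational(-338389, 84597) (J = Add(-4, Mul(Rational(1, 3), Pow(Add(-28210, 11), -1))) = Add(-4, Mul(Rational(1, 3), Pow(-28199, -1))) = Add(-4, Mul(Rational(1, 3), Rational(-1, 28199))) = Add(-4, Rational(-1, 84597)) = Rational(-338389, 84597) ≈ -4.0000)
Mul(Add(27620, Function('F')(10, Function('y')(15))), Add(42677, J)) = Mul(Add(27620, Add(-9, Mul(-4, Pow(-8, 2)))), Add(42677, Rational(-338389, 84597))) = Mul(Add(27620, Add(-9, Mul(-4, 64))), Rational(3610007780, 84597)) = Mul(Add(27620, Add(-9, -256)), Rational(3610007780, 84597)) = Mul(Add(27620, -265), Rational(3610007780, 84597)) = Mul(27355, Rational(3610007780, 84597)) = Rational(98751762821900, 84597)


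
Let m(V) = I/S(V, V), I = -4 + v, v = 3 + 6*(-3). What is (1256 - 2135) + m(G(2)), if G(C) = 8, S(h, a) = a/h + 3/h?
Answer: -9821/11 ≈ -892.82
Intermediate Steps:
v = -15 (v = 3 - 18 = -15)
S(h, a) = 3/h + a/h
I = -19 (I = -4 - 15 = -19)
m(V) = -19*V/(3 + V)
(1256 - 2135) + m(G(2)) = (1256 - 2135) - 19*8/(3 + 8) = -879 - 19*8/11 = -879 - 19*8*1/11 = -879 - 152/11 = -9821/11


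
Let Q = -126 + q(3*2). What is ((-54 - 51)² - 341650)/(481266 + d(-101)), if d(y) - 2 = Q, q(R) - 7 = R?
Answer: -66125/96231 ≈ -0.68715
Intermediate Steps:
q(R) = 7 + R
Q = -113 (Q = -126 + (7 + 3*2) = -126 + (7 + 6) = -126 + 13 = -113)
d(y) = -111 (d(y) = 2 - 113 = -111)
((-54 - 51)² - 341650)/(481266 + d(-101)) = ((-54 - 51)² - 341650)/(481266 - 111) = ((-105)² - 341650)/481155 = (11025 - 341650)*(1/481155) = -330625*1/481155 = -66125/96231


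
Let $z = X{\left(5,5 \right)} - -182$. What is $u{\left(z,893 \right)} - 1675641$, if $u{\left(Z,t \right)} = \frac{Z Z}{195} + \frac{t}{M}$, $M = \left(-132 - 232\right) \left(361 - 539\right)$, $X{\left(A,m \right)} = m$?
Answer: $- \frac{125257513553}{74760} \approx -1.6755 \cdot 10^{6}$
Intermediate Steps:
$M = 64792$ ($M = \left(-364\right) \left(-178\right) = 64792$)
$z = 187$ ($z = 5 - -182 = 5 + 182 = 187$)
$u{\left(Z,t \right)} = \frac{Z^{2}}{195} + \frac{t}{64792}$ ($u{\left(Z,t \right)} = \frac{Z Z}{195} + \frac{t}{64792} = Z^{2} \cdot \frac{1}{195} + t \frac{1}{64792} = \frac{Z^{2}}{195} + \frac{t}{64792}$)
$u{\left(z,893 \right)} - 1675641 = \left(\frac{187^{2}}{195} + \frac{1}{64792} \cdot 893\right) - 1675641 = \left(\frac{1}{195} \cdot 34969 + \frac{893}{64792}\right) - 1675641 = \left(\frac{34969}{195} + \frac{893}{64792}\right) - 1675641 = \frac{13407607}{74760} - 1675641 = - \frac{125257513553}{74760}$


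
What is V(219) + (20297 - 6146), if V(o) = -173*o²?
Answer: -8283102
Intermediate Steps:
V(219) + (20297 - 6146) = -173*219² + (20297 - 6146) = -173*47961 + 14151 = -8297253 + 14151 = -8283102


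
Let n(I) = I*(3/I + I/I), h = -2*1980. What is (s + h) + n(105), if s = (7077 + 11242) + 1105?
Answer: 15572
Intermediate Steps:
h = -3960
s = 19424 (s = 18319 + 1105 = 19424)
n(I) = I*(1 + 3/I) (n(I) = I*(3/I + 1) = I*(1 + 3/I))
(s + h) + n(105) = (19424 - 3960) + (3 + 105) = 15464 + 108 = 15572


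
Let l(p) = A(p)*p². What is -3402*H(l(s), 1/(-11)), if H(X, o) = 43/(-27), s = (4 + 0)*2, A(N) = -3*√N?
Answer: 5418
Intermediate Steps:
s = 8 (s = 4*2 = 8)
l(p) = -3*p^(5/2) (l(p) = (-3*√p)*p² = -3*p^(5/2))
H(X, o) = -43/27 (H(X, o) = 43*(-1/27) = -43/27)
-3402*H(l(s), 1/(-11)) = -3402*(-43/27) = 5418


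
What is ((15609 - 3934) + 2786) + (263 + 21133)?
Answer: 35857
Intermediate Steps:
((15609 - 3934) + 2786) + (263 + 21133) = (11675 + 2786) + 21396 = 14461 + 21396 = 35857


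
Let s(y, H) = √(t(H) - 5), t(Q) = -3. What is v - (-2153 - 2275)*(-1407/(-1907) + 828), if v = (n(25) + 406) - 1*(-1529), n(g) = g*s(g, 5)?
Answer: 7001714529/1907 + 50*I*√2 ≈ 3.6716e+6 + 70.711*I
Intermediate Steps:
s(y, H) = 2*I*√2 (s(y, H) = √(-3 - 5) = √(-8) = 2*I*√2)
n(g) = 2*I*g*√2 (n(g) = g*(2*I*√2) = 2*I*g*√2)
v = 1935 + 50*I*√2 (v = (2*I*25*√2 + 406) - 1*(-1529) = (50*I*√2 + 406) + 1529 = (406 + 50*I*√2) + 1529 = 1935 + 50*I*√2 ≈ 1935.0 + 70.711*I)
v - (-2153 - 2275)*(-1407/(-1907) + 828) = (1935 + 50*I*√2) - (-2153 - 2275)*(-1407/(-1907) + 828) = (1935 + 50*I*√2) - (-4428)*(-1407*(-1/1907) + 828) = (1935 + 50*I*√2) - (-4428)*(1407/1907 + 828) = (1935 + 50*I*√2) - (-4428)*1580403/1907 = (1935 + 50*I*√2) - 1*(-6998024484/1907) = (1935 + 50*I*√2) + 6998024484/1907 = 7001714529/1907 + 50*I*√2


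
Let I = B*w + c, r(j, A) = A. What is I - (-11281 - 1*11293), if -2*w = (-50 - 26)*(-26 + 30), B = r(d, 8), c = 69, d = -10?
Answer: 23859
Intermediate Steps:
B = 8
w = 152 (w = -(-50 - 26)*(-26 + 30)/2 = -(-38)*4 = -½*(-304) = 152)
I = 1285 (I = 8*152 + 69 = 1216 + 69 = 1285)
I - (-11281 - 1*11293) = 1285 - (-11281 - 1*11293) = 1285 - (-11281 - 11293) = 1285 - 1*(-22574) = 1285 + 22574 = 23859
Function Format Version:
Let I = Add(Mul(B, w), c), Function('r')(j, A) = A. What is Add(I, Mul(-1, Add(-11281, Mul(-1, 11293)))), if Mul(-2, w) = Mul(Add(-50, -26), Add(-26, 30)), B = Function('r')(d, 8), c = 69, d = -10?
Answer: 23859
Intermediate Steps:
B = 8
w = 152 (w = Mul(Rational(-1, 2), Mul(Add(-50, -26), Add(-26, 30))) = Mul(Rational(-1, 2), Mul(-76, 4)) = Mul(Rational(-1, 2), -304) = 152)
I = 1285 (I = Add(Mul(8, 152), 69) = Add(1216, 69) = 1285)
Add(I, Mul(-1, Add(-11281, Mul(-1, 11293)))) = Add(1285, Mul(-1, Add(-11281, Mul(-1, 11293)))) = Add(1285, Mul(-1, Add(-11281, -11293))) = Add(1285, Mul(-1, -22574)) = Add(1285, 22574) = 23859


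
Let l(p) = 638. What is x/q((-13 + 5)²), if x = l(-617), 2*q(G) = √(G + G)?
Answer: 319*√2/4 ≈ 112.78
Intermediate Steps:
q(G) = √2*√G/2 (q(G) = √(G + G)/2 = √(2*G)/2 = (√2*√G)/2 = √2*√G/2)
x = 638
x/q((-13 + 5)²) = 638/((√2*√((-13 + 5)²)/2)) = 638/((√2*√((-8)²)/2)) = 638/((√2*√64/2)) = 638/(((½)*√2*8)) = 638/((4*√2)) = 638*(√2/8) = 319*√2/4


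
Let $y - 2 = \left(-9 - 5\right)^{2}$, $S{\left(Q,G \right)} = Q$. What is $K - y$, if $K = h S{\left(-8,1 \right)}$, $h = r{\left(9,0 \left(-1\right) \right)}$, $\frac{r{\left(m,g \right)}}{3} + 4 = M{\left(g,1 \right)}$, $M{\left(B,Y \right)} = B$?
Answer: $-102$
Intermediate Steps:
$r{\left(m,g \right)} = -12 + 3 g$
$h = -12$ ($h = -12 + 3 \cdot 0 \left(-1\right) = -12 + 3 \cdot 0 = -12 + 0 = -12$)
$y = 198$ ($y = 2 + \left(-9 - 5\right)^{2} = 2 + \left(-14\right)^{2} = 2 + 196 = 198$)
$K = 96$ ($K = \left(-12\right) \left(-8\right) = 96$)
$K - y = 96 - 198 = -102$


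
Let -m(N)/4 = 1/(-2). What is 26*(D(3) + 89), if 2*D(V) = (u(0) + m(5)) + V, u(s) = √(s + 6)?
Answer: 2379 + 13*√6 ≈ 2410.8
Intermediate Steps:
m(N) = 2 (m(N) = -4/(-2) = -4*(-½) = 2)
u(s) = √(6 + s)
D(V) = 1 + V/2 + √6/2 (D(V) = ((√(6 + 0) + 2) + V)/2 = ((√6 + 2) + V)/2 = ((2 + √6) + V)/2 = (2 + V + √6)/2 = 1 + V/2 + √6/2)
26*(D(3) + 89) = 26*((1 + (½)*3 + √6/2) + 89) = 26*((1 + 3/2 + √6/2) + 89) = 26*((5/2 + √6/2) + 89) = 26*(183/2 + √6/2) = 2379 + 13*√6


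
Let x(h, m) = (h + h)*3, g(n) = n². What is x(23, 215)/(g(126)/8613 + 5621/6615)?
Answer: 41600790/811817 ≈ 51.244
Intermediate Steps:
x(h, m) = 6*h (x(h, m) = (2*h)*3 = 6*h)
x(23, 215)/(g(126)/8613 + 5621/6615) = (6*23)/(126²/8613 + 5621/6615) = 138/(15876*(1/8613) + 5621*(1/6615)) = 138/(588/319 + 803/945) = 138/(811817/301455) = 138*(301455/811817) = 41600790/811817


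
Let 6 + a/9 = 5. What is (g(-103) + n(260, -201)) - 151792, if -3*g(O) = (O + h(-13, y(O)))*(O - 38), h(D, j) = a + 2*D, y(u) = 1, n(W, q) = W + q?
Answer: -158219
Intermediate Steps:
a = -9 (a = -54 + 9*5 = -54 + 45 = -9)
h(D, j) = -9 + 2*D
g(O) = -(-38 + O)*(-35 + O)/3 (g(O) = -(O + (-9 + 2*(-13)))*(O - 38)/3 = -(O + (-9 - 26))*(-38 + O)/3 = -(O - 35)*(-38 + O)/3 = -(-35 + O)*(-38 + O)/3 = -(-38 + O)*(-35 + O)/3)
(g(-103) + n(260, -201)) - 151792 = ((-1330/3 - ⅓*(-103)² + (73/3)*(-103)) + (260 - 201)) - 151792 = ((-1330/3 - ⅓*10609 - 7519/3) + 59) - 151792 = ((-1330/3 - 10609/3 - 7519/3) + 59) - 151792 = (-6486 + 59) - 151792 = -6427 - 151792 = -158219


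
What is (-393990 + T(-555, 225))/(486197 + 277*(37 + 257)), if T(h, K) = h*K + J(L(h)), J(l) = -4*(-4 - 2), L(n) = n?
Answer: -518841/567635 ≈ -0.91404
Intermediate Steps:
J(l) = 24 (J(l) = -4*(-6) = 24)
T(h, K) = 24 + K*h (T(h, K) = h*K + 24 = K*h + 24 = 24 + K*h)
(-393990 + T(-555, 225))/(486197 + 277*(37 + 257)) = (-393990 + (24 + 225*(-555)))/(486197 + 277*(37 + 257)) = (-393990 + (24 - 124875))/(486197 + 277*294) = (-393990 - 124851)/(486197 + 81438) = -518841/567635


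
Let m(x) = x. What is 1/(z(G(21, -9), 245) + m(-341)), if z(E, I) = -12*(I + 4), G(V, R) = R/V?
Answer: -1/3329 ≈ -0.00030039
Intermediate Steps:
z(E, I) = -48 - 12*I (z(E, I) = -12*(4 + I) = -48 - 12*I)
1/(z(G(21, -9), 245) + m(-341)) = 1/((-48 - 12*245) - 341) = 1/((-48 - 2940) - 341) = 1/(-2988 - 341) = 1/(-3329) = -1/3329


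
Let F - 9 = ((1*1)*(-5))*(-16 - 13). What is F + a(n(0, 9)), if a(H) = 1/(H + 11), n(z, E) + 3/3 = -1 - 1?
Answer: 1233/8 ≈ 154.13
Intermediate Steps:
F = 154 (F = 9 + ((1*1)*(-5))*(-16 - 13) = 9 + (1*(-5))*(-29) = 9 - 5*(-29) = 9 + 145 = 154)
n(z, E) = -3 (n(z, E) = -1 + (-1 - 1) = -1 - 2 = -3)
a(H) = 1/(11 + H)
F + a(n(0, 9)) = 154 + 1/(11 - 3) = 154 + 1/8 = 154 + ⅛ = 1233/8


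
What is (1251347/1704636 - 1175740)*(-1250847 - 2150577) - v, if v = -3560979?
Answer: 189365708089436441/47351 ≈ 3.9992e+12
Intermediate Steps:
(1251347/1704636 - 1175740)*(-1250847 - 2150577) - v = (1251347/1704636 - 1175740)*(-1250847 - 2150577) - 1*(-3560979) = (1251347*(1/1704636) - 1175740)*(-3401424) + 3560979 = (1251347/1704636 - 1175740)*(-3401424) + 3560979 = -2004207479293/1704636*(-3401424) + 3560979 = 189365539473519812/47351 + 3560979 = 189365708089436441/47351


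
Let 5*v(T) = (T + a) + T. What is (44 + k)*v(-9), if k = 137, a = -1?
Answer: -3439/5 ≈ -687.80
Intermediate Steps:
v(T) = -⅕ + 2*T/5 (v(T) = ((T - 1) + T)/5 = ((-1 + T) + T)/5 = (-1 + 2*T)/5 = -⅕ + 2*T/5)
(44 + k)*v(-9) = (44 + 137)*(-⅕ + (⅖)*(-9)) = 181*(-⅕ - 18/5) = 181*(-19/5) = -3439/5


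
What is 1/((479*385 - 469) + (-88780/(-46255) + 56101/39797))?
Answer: 368162047/67723161523345 ≈ 5.4363e-6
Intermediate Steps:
1/((479*385 - 469) + (-88780/(-46255) + 56101/39797)) = 1/((184415 - 469) + (-88780*(-1/46255) + 56101*(1/39797))) = 1/(183946 + (17756/9251 + 56101/39797)) = 1/(183946 + 1225625883/368162047) = 1/(67723161523345/368162047) = 368162047/67723161523345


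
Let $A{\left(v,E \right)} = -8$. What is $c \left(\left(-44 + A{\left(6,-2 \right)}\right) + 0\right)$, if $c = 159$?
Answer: $-8268$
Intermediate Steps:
$c \left(\left(-44 + A{\left(6,-2 \right)}\right) + 0\right) = 159 \left(\left(-44 - 8\right) + 0\right) = 159 \left(-52 + 0\right) = 159 \left(-52\right) = -8268$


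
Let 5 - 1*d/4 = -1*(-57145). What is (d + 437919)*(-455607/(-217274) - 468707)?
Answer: -21320573946889849/217274 ≈ -9.8128e+10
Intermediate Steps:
d = -228560 (d = 20 - (-4)*(-57145) = 20 - 4*57145 = 20 - 228580 = -228560)
(d + 437919)*(-455607/(-217274) - 468707) = (-228560 + 437919)*(-455607/(-217274) - 468707) = 209359*(-455607*(-1/217274) - 468707) = 209359*(455607/217274 - 468707) = 209359*(-101837389111/217274) = -21320573946889849/217274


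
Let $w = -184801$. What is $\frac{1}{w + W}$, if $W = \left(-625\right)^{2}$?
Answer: $\frac{1}{205824} \approx 4.8585 \cdot 10^{-6}$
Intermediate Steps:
$W = 390625$
$\frac{1}{w + W} = \frac{1}{-184801 + 390625} = \frac{1}{205824}$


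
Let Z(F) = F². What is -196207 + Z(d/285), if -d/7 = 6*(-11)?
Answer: -1770744459/9025 ≈ -1.9620e+5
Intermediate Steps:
d = 462 (d = -42*(-11) = -7*(-66) = 462)
-196207 + Z(d/285) = -196207 + (462/285)² = -196207 + (462*(1/285))² = -196207 + (154/95)² = -196207 + 23716/9025 = -1770744459/9025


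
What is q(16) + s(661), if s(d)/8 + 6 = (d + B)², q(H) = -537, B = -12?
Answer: 3369023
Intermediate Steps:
s(d) = -48 + 8*(-12 + d)² (s(d) = -48 + 8*(d - 12)² = -48 + 8*(-12 + d)²)
q(16) + s(661) = -537 + (-48 + 8*(-12 + 661)²) = -537 + (-48 + 8*649²) = -537 + (-48 + 8*421201) = -537 + (-48 + 3369608) = -537 + 3369560 = 3369023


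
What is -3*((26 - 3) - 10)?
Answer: -39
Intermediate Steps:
-3*((26 - 3) - 10) = -3*(23 - 10) = -3*13 = -39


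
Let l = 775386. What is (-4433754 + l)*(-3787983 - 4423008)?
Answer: 30038826722688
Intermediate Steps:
(-4433754 + l)*(-3787983 - 4423008) = (-4433754 + 775386)*(-3787983 - 4423008) = -3658368*(-8210991) = 30038826722688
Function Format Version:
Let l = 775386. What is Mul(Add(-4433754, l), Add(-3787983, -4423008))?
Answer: 30038826722688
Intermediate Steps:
Mul(Add(-4433754, l), Add(-3787983, -4423008)) = Mul(Add(-4433754, 775386), Add(-3787983, -4423008)) = Mul(-3658368, -8210991) = 30038826722688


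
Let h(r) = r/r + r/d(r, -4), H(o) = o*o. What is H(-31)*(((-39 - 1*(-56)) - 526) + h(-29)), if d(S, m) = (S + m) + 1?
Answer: -15594147/32 ≈ -4.8732e+5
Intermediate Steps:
d(S, m) = 1 + S + m
H(o) = o²
h(r) = 1 + r/(-3 + r) (h(r) = r/r + r/(1 + r - 4) = 1 + r/(-3 + r))
H(-31)*(((-39 - 1*(-56)) - 526) + h(-29)) = (-31)²*(((-39 - 1*(-56)) - 526) + (-3 + 2*(-29))/(-3 - 29)) = 961*(((-39 + 56) - 526) + (-3 - 58)/(-32)) = 961*((17 - 526) - 1/32*(-61)) = 961*(-509 + 61/32) = 961*(-16227/32) = -15594147/32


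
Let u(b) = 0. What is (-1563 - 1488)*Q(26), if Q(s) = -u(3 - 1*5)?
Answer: 0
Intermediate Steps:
Q(s) = 0 (Q(s) = -1*0 = 0)
(-1563 - 1488)*Q(26) = (-1563 - 1488)*0 = -3051*0 = 0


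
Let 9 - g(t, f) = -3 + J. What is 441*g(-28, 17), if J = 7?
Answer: 2205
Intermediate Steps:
g(t, f) = 5 (g(t, f) = 9 - (-3 + 7) = 9 - 1*4 = 9 - 4 = 5)
441*g(-28, 17) = 441*5 = 2205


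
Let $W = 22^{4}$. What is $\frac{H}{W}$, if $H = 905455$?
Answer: $\frac{905455}{234256} \approx 3.8652$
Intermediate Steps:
$W = 234256$
$\frac{H}{W} = \frac{905455}{234256}$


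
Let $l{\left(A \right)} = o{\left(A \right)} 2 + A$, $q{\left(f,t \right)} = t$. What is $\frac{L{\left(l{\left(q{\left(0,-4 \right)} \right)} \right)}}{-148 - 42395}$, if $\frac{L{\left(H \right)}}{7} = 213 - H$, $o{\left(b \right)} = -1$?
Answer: $- \frac{511}{14181} \approx -0.036034$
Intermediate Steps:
$l{\left(A \right)} = -2 + A$ ($l{\left(A \right)} = \left(-1\right) 2 + A = -2 + A$)
$L{\left(H \right)} = 1491 - 7 H$ ($L{\left(H \right)} = 7 \left(213 - H\right) = 1491 - 7 H$)
$\frac{L{\left(l{\left(q{\left(0,-4 \right)} \right)} \right)}}{-148 - 42395} = \frac{1491 - 7 \left(-2 - 4\right)}{-148 - 42395} = \frac{1491 - -42}{-148 - 42395} = \frac{1491 + 42}{-42543} = 1533 \left(- \frac{1}{42543}\right) = - \frac{511}{14181}$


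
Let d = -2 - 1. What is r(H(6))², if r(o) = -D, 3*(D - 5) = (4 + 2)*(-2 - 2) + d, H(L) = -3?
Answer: 16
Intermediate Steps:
d = -3
D = -4 (D = 5 + ((4 + 2)*(-2 - 2) - 3)/3 = 5 + (6*(-4) - 3)/3 = 5 + (-24 - 3)/3 = 5 + (⅓)*(-27) = 5 - 9 = -4)
r(o) = 4 (r(o) = -1*(-4) = 4)
r(H(6))² = 4² = 16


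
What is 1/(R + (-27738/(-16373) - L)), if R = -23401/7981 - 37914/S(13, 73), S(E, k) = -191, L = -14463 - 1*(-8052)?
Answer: 24958526383/164932547854250 ≈ 0.00015133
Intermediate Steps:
L = -6411 (L = -14463 + 8052 = -6411)
R = 298122043/1524371 (R = -23401/7981 - 37914/(-191) = -23401*1/7981 - 37914*(-1/191) = -23401/7981 + 37914/191 = 298122043/1524371 ≈ 195.57)
1/(R + (-27738/(-16373) - L)) = 1/(298122043/1524371 + (-27738/(-16373) - 1*(-6411))) = 1/(298122043/1524371 + (-27738*(-1/16373) + 6411)) = 1/(298122043/1524371 + (27738/16373 + 6411)) = 1/(298122043/1524371 + 104995041/16373) = 1/(164932547854250/24958526383) = 24958526383/164932547854250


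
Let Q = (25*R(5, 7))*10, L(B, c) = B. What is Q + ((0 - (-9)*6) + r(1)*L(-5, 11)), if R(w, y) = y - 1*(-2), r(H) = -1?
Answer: 2309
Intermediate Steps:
R(w, y) = 2 + y (R(w, y) = y + 2 = 2 + y)
Q = 2250 (Q = (25*(2 + 7))*10 = (25*9)*10 = 225*10 = 2250)
Q + ((0 - (-9)*6) + r(1)*L(-5, 11)) = 2250 + ((0 - (-9)*6) - 1*(-5)) = 2250 + ((0 - 3*(-18)) + 5) = 2250 + ((0 + 54) + 5) = 2250 + (54 + 5) = 2250 + 59 = 2309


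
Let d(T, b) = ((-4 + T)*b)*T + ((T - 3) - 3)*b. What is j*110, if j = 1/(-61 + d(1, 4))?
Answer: -110/93 ≈ -1.1828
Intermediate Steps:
d(T, b) = b*(-6 + T) + T*b*(-4 + T) (d(T, b) = (b*(-4 + T))*T + ((-3 + T) - 3)*b = T*b*(-4 + T) + (-6 + T)*b = T*b*(-4 + T) + b*(-6 + T) = b*(-6 + T) + T*b*(-4 + T))
j = -1/93 (j = 1/(-61 + 4*(-6 + 1² - 3*1)) = 1/(-61 + 4*(-6 + 1 - 3)) = 1/(-61 + 4*(-8)) = 1/(-61 - 32) = 1/(-93) = -1/93 ≈ -0.010753)
j*110 = -1/93*110 = -110/93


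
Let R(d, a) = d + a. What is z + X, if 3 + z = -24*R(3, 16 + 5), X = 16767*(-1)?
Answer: -17346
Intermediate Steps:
X = -16767
R(d, a) = a + d
z = -579 (z = -3 - 24*((16 + 5) + 3) = -3 - 24*(21 + 3) = -3 - 24*24 = -3 - 576 = -579)
z + X = -579 - 16767 = -17346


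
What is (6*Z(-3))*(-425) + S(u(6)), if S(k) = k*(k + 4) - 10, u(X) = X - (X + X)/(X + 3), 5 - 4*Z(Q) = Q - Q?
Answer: -56827/18 ≈ -3157.1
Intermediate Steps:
Z(Q) = 5/4 (Z(Q) = 5/4 - (Q - Q)/4 = 5/4 - ¼*0 = 5/4 + 0 = 5/4)
u(X) = X - 2*X/(3 + X)
S(k) = -10 + k*(4 + k) (S(k) = k*(4 + k) - 10 = -10 + k*(4 + k))
(6*Z(-3))*(-425) + S(u(6)) = (6*(5/4))*(-425) + (-10 + (6*(1 + 6)/(3 + 6))² + 4*(6*(1 + 6)/(3 + 6))) = (15/2)*(-425) + (-10 + (6*7/9)² + 4*(6*7/9)) = -6375/2 + (-10 + (6*(⅑)*7)² + 4*(6*(⅑)*7)) = -6375/2 + (-10 + (14/3)² + 4*(14/3)) = -6375/2 + (-10 + 196/9 + 56/3) = -6375/2 + 274/9 = -56827/18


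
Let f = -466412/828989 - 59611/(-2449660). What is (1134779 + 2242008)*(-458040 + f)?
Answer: -165313591512090852656193/106881115460 ≈ -1.5467e+12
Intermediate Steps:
f = -57533366139/106881115460 (f = -466412*1/828989 - 59611*(-1/2449660) = -24548/43631 + 59611/2449660 = -57533366139/106881115460 ≈ -0.53829)
(1134779 + 2242008)*(-458040 + f) = (1134779 + 2242008)*(-458040 - 57533366139/106881115460) = 3376787*(-48955883658664539/106881115460) = -165313591512090852656193/106881115460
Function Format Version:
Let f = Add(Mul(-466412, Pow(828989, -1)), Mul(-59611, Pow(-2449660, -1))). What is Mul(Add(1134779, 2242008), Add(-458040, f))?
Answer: Rational(-165313591512090852656193, 106881115460) ≈ -1.5467e+12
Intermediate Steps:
f = Rational(-57533366139, 106881115460) (f = Add(Mul(-466412, Rational(1, 828989)), Mul(-59611, Rational(-1, 2449660))) = Add(Rational(-24548, 43631), Rational(59611, 2449660)) = Rational(-57533366139, 106881115460) ≈ -0.53829)
Mul(Add(1134779, 2242008), Add(-458040, f)) = Mul(Add(1134779, 2242008), Add(-458040, Rational(-57533366139, 106881115460))) = Mul(3376787, Rational(-48955883658664539, 106881115460)) = Rational(-165313591512090852656193, 106881115460)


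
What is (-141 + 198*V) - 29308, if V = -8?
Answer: -31033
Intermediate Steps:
(-141 + 198*V) - 29308 = (-141 + 198*(-8)) - 29308 = (-141 - 1584) - 29308 = -1725 - 29308 = -31033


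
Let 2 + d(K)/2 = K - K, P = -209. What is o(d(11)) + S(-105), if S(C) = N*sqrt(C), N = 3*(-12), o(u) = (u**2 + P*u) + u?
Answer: 848 - 36*I*sqrt(105) ≈ 848.0 - 368.89*I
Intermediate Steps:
d(K) = -4 (d(K) = -4 + 2*(K - K) = -4 + 2*0 = -4 + 0 = -4)
o(u) = u**2 - 208*u (o(u) = (u**2 - 209*u) + u = u**2 - 208*u)
N = -36
S(C) = -36*sqrt(C)
o(d(11)) + S(-105) = -4*(-208 - 4) - 36*I*sqrt(105) = -4*(-212) - 36*I*sqrt(105) = 848 - 36*I*sqrt(105)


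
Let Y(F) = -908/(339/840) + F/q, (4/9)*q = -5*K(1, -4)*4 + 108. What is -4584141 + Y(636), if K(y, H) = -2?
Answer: -57527077247/12543 ≈ -4.5864e+6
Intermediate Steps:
q = 333 (q = 9*(-5*(-2)*4 + 108)/4 = 9*(10*4 + 108)/4 = 9*(40 + 108)/4 = (9/4)*148 = 333)
Y(F) = -254240/113 + F/333 (Y(F) = -908/(339/840) + F/333 = -908/(339*(1/840)) + F*(1/333) = -908/113/280 + F/333 = -908*280/113 + F/333 = -254240/113 + F/333)
-4584141 + Y(636) = -4584141 + (-254240/113 + (1/333)*636) = -4584141 + (-254240/113 + 212/111) = -4584141 - 28196684/12543 = -57527077247/12543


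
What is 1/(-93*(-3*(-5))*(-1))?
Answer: 1/1395 ≈ 0.00071685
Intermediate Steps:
1/(-93*(-3*(-5))*(-1)) = 1/(-1395*(-1)) = 1/(-93*(-15)) = 1/1395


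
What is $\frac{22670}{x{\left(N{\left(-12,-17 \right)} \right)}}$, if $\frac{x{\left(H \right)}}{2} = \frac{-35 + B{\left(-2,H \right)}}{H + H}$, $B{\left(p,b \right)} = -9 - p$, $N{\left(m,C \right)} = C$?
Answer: $\frac{192695}{21} \approx 9176.0$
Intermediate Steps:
$x{\left(H \right)} = - \frac{42}{H}$ ($x{\left(H \right)} = 2 \frac{-35 - 7}{H + H} = 2 \frac{-35 + \left(-9 + 2\right)}{2 H} = 2 \left(-35 - 7\right) \frac{1}{2 H} = 2 \left(- 42 \frac{1}{2 H}\right) = 2 \left(- \frac{21}{H}\right) = - \frac{42}{H}$)
$\frac{22670}{x{\left(N{\left(-12,-17 \right)} \right)}} = \frac{22670}{\left(-42\right) \frac{1}{-17}} = \frac{22670}{\left(-42\right) \left(- \frac{1}{17}\right)} = \frac{22670}{\frac{42}{17}} = 22670 \cdot \frac{17}{42} = \frac{192695}{21}$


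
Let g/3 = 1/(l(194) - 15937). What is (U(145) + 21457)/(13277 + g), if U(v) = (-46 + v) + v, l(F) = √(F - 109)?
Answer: 24393349669308319/14924220034448717 + 21701*√85/14924220034448717 ≈ 1.6345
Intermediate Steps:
l(F) = √(-109 + F)
U(v) = -46 + 2*v
g = 3/(-15937 + √85) (g = 3/(√(-109 + 194) - 15937) = 3/(√85 - 15937) = 3/(-15937 + √85) ≈ -0.00018835)
(U(145) + 21457)/(13277 + g) = ((-46 + 2*145) + 21457)/(13277 + (-15937/84662628 - √85/84662628)) = ((-46 + 290) + 21457)/(1124065696019/84662628 - √85/84662628) = (244 + 21457)/(1124065696019/84662628 - √85/84662628) = 21701/(1124065696019/84662628 - √85/84662628)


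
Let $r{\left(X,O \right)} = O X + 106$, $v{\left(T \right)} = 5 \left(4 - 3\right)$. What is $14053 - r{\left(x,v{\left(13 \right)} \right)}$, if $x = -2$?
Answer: $13957$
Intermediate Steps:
$v{\left(T \right)} = 5$ ($v{\left(T \right)} = 5 \cdot 1 = 5$)
$r{\left(X,O \right)} = 106 + O X$
$14053 - r{\left(x,v{\left(13 \right)} \right)} = 14053 - \left(106 + 5 \left(-2\right)\right) = 14053 - \left(106 - 10\right) = 14053 - 96 = 13957$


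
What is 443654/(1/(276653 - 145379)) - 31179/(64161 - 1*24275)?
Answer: 2322970020996477/39886 ≈ 5.8240e+10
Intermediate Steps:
443654/(1/(276653 - 145379)) - 31179/(64161 - 1*24275) = 443654/(1/131274) - 31179/(64161 - 24275) = 443654/(1/131274) - 31179/39886 = 443654*131274 - 31179*1/39886 = 58240235196 - 31179/39886 = 2322970020996477/39886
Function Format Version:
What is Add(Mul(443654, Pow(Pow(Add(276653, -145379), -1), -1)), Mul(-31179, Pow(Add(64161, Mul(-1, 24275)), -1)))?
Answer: Rational(2322970020996477, 39886) ≈ 5.8240e+10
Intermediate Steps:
Add(Mul(443654, Pow(Pow(Add(276653, -145379), -1), -1)), Mul(-31179, Pow(Add(64161, Mul(-1, 24275)), -1))) = Add(Mul(443654, Pow(Pow(131274, -1), -1)), Mul(-31179, Pow(Add(64161, -24275), -1))) = Add(Mul(443654, Pow(Rational(1, 131274), -1)), Mul(-31179, Pow(39886, -1))) = Add(Mul(443654, 131274), Mul(-31179, Rational(1, 39886))) = Add(58240235196, Rational(-31179, 39886)) = Rational(2322970020996477, 39886)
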